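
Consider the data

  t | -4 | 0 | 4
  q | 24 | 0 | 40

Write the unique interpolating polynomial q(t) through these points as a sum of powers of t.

Build the Lagrange basis polynomials:
L_0(t) = t(t - 4) / [32] = (1/32)t^2 - (1/8)t
L_1(t) = (t + 4)(t - 4) / [-16] = -(1/16)t^2 + 1
L_2(t) = (t + 4)t / [32] = (1/32)t^2 + (1/8)t
q(t) = 24·L_0 + 0·L_1 + 40·L_2
  24·L_0(t) = (3/4)t^2 - 3t
  0·L_1(t) = 0
  40·L_2(t) = (5/4)t^2 + 5t
Adding term by term: 2t^2 + 2t

q(t) = 2t^2 + 2t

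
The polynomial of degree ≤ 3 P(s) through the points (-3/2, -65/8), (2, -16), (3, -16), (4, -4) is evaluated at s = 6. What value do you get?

Evaluate each Lagrange basis at s = 6:
L_0(6) = (4)·(3)·(2)/[(-7/2)·(-9/2)·(-11/2)] = -64/231
L_1(6) = (15/2)·(3)·(2)/[(7/2)·(-1)·(-2)] = 45/7
L_2(6) = (15/2)·(4)·(2)/[(9/2)·(1)·(-1)] = -40/3
L_3(6) = (15/2)·(4)·(3)/[(11/2)·(2)·(1)] = 90/11
Sum: (-65/8)·(-64/231) + (-16)·(45/7) + (-16)·(-40/3) + (-4)·(90/11) = 80

80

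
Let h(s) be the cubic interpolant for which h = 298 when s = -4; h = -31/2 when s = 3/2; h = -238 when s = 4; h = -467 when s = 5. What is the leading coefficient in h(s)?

-4

Build the Lagrange basis polynomials:
L_0(s) = (s - 3/2)(s - 4)(s - 5) / [-396] = -(1/396)s^3 + (7/264)s^2 - (67/792)s + 5/66
L_1(s) = (s + 4)(s - 4)(s - 5) / [385/8] = (8/385)s^3 - (8/77)s^2 - (128/385)s + 128/77
L_2(s) = (s + 4)(s - 3/2)(s - 5) / [-20] = -(1/20)s^3 + (1/8)s^2 + (37/40)s - 3/2
L_3(s) = (s + 4)(s - 3/2)(s - 4) / [63/2] = (2/63)s^3 - (1/21)s^2 - (32/63)s + 16/21
h(s) = 298·L_0 + (-31/2)·L_1 + (-238)·L_2 + (-467)·L_3
Only the coefficient of s^3 is needed; take it from each L_i and combine:
298·(-1/396) + (-31/2)·(8/385) + (-238)·(-1/20) + (-467)·(2/63) = -4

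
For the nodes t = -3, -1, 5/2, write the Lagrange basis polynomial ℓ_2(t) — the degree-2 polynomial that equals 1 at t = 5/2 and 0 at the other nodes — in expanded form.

ℓ_2(t) = (4/77)t^2 + (16/77)t + 12/77

ℓ_2(t) = (t + 3)(t + 1) / [(11/2)·(7/2)]
       = (t^2 + 4t + 3) / (77/4)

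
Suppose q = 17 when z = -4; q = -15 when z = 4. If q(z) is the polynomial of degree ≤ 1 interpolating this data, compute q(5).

-19

Evaluate each Lagrange basis at z = 5:
L_0(5) = (1)/[(-8)] = -1/8
L_1(5) = (9)/[(8)] = 9/8
Sum: 17·(-1/8) + (-15)·(9/8) = -19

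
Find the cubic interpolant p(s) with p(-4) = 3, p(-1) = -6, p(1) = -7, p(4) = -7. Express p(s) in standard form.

p(s) = -(1/20)s^3 + (3/10)s^2 - (9/20)s - 34/5

Build the Lagrange basis polynomials:
L_0(s) = (s + 1)(s - 1)(s - 4) / [-120] = -(1/120)s^3 + (1/30)s^2 + (1/120)s - 1/30
L_1(s) = (s + 4)(s - 1)(s - 4) / [30] = (1/30)s^3 - (1/30)s^2 - (8/15)s + 8/15
L_2(s) = (s + 4)(s + 1)(s - 4) / [-30] = -(1/30)s^3 - (1/30)s^2 + (8/15)s + 8/15
L_3(s) = (s + 4)(s + 1)(s - 1) / [120] = (1/120)s^3 + (1/30)s^2 - (1/120)s - 1/30
p(s) = 3·L_0 + (-6)·L_1 + (-7)·L_2 + (-7)·L_3
  3·L_0(s) = -(1/40)s^3 + (1/10)s^2 + (1/40)s - 1/10
  (-6)·L_1(s) = -(1/5)s^3 + (1/5)s^2 + (16/5)s - 16/5
  (-7)·L_2(s) = (7/30)s^3 + (7/30)s^2 - (56/15)s - 56/15
  (-7)·L_3(s) = -(7/120)s^3 - (7/30)s^2 + (7/120)s + 7/30
Adding term by term: -(1/20)s^3 + (3/10)s^2 - (9/20)s - 34/5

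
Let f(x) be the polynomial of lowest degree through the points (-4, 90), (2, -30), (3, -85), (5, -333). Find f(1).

Evaluate each Lagrange basis at x = 1:
L_0(1) = (-1)·(-2)·(-4)/[(-6)·(-7)·(-9)] = 4/189
L_1(1) = (5)·(-2)·(-4)/[(6)·(-1)·(-3)] = 20/9
L_2(1) = (5)·(-1)·(-4)/[(7)·(1)·(-2)] = -10/7
L_3(1) = (5)·(-1)·(-2)/[(9)·(3)·(2)] = 5/27
Sum: 90·(4/189) + (-30)·(20/9) + (-85)·(-10/7) + (-333)·(5/27) = -5

-5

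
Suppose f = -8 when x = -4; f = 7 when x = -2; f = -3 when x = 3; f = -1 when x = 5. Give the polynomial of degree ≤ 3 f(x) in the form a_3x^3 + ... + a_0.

Newton's divided differences:
f[-4,-2] = (7 - (-8)) / (-2 - (-4)) = 15/2
f[-2,3] = (-3 - 7) / (3 - (-2)) = -2
f[3,5] = (-1 - (-3)) / (5 - 3) = 1
f[-4,-2,3] = (-2 - 15/2) / (3 - (-4)) = -19/14
f[-2,3,5] = (1 - (-2)) / (5 - (-2)) = 3/7
f[-4,-2,3,5] = (3/7 - (-19/14)) / (5 - (-4)) = 25/126
f(x) = -8 + (15/2)·(x + 4) + (-19/14)·(x + 4)(x + 2) + (25/126)·(x + 4)(x + 2)(x - 3)
Expanding: f(x) = (25/126)x^3 - (16/21)x^2 - (331/126)x + 134/21

f(x) = (25/126)x^3 - (16/21)x^2 - (331/126)x + 134/21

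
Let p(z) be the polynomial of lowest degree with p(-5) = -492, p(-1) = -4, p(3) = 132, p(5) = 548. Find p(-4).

-253

L_0(-4) = (-3)·(-7)·(-9)/[(-4)·(-8)·(-10)] = 189/320
L_1(-4) = (1)·(-7)·(-9)/[(4)·(-4)·(-6)] = 21/32
L_2(-4) = (1)·(-3)·(-9)/[(8)·(4)·(-2)] = -27/64
L_3(-4) = (1)·(-3)·(-7)/[(10)·(6)·(2)] = 7/40
Sum: (-492)·(189/320) + (-4)·(21/32) + 132·(-27/64) + 548·(7/40) = -253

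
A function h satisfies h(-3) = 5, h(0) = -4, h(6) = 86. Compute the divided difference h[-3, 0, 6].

h[-3,0] = (-4 - 5) / (0 - (-3)) = -3
h[0,6] = (86 - (-4)) / (6 - 0) = 15
h[-3,0,6] = (15 - (-3)) / (6 - (-3)) = 2

2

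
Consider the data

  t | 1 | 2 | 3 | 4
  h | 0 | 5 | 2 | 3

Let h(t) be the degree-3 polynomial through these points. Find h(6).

Evaluate each Lagrange basis at t = 6:
L_0(6) = (4)·(3)·(2)/[(-1)·(-2)·(-3)] = -4
L_1(6) = (5)·(3)·(2)/[(1)·(-1)·(-2)] = 15
L_2(6) = (5)·(4)·(2)/[(2)·(1)·(-1)] = -20
L_3(6) = (5)·(4)·(3)/[(3)·(2)·(1)] = 10
Sum: 0 + 5·(15) + 2·(-20) + 3·(10) = 65

65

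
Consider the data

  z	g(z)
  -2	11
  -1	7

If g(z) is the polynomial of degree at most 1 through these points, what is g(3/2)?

L_0(3/2) = (5/2)/[(-1)] = -5/2
L_1(3/2) = (7/2)/[(1)] = 7/2
Sum: 11·(-5/2) + 7·(7/2) = -3

-3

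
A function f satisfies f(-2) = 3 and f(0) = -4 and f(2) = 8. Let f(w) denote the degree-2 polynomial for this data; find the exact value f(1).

-3/8

Using Newton's divided-difference form:
f[-2,0] = (-4 - 3) / (0 - (-2)) = -7/2
f[0,2] = (8 - (-4)) / (2 - 0) = 6
f[-2,0,2] = (6 - (-7/2)) / (2 - (-2)) = 19/8
f(1) = 3 + (-7/2)·(3) + (19/8)·(3)·(1) = -3/8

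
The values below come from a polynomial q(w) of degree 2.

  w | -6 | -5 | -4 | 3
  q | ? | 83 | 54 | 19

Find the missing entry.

118

The 3 known values determine q uniquely (degree ≤ 2).
Evaluate each Lagrange basis at w = -6:
L_0(-6) = (-2)·(-9)/[(-1)·(-8)] = 9/4
L_1(-6) = (-1)·(-9)/[(1)·(-7)] = -9/7
L_2(-6) = (-1)·(-2)/[(8)·(7)] = 1/28
Sum: 83·(9/4) + 54·(-9/7) + 19·(1/28) = 118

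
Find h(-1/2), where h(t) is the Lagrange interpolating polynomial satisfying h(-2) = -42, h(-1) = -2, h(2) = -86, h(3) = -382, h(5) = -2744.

-9/4

Evaluate each Lagrange basis at t = -1/2:
L_0(-1/2) = (1/2)·(-5/2)·(-7/2)·(-11/2)/[(-1)·(-4)·(-5)·(-7)] = -11/64
L_1(-1/2) = (3/2)·(-5/2)·(-7/2)·(-11/2)/[(1)·(-3)·(-4)·(-6)] = 385/384
L_2(-1/2) = (3/2)·(1/2)·(-7/2)·(-11/2)/[(4)·(3)·(-1)·(-3)] = 77/192
L_3(-1/2) = (3/2)·(1/2)·(-5/2)·(-11/2)/[(5)·(4)·(1)·(-2)] = -33/128
L_4(-1/2) = (3/2)·(1/2)·(-5/2)·(-7/2)/[(7)·(6)·(3)·(2)] = 5/192
Sum: (-42)·(-11/64) + (-2)·(385/384) + (-86)·(77/192) + (-382)·(-33/128) + (-2744)·(5/192) = -9/4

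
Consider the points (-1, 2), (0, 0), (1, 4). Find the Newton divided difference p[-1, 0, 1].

3

p[-1,0] = (0 - 2) / (0 - (-1)) = -2
p[0,1] = (4 - 0) / (1 - 0) = 4
p[-1,0,1] = (4 - (-2)) / (1 - (-1)) = 3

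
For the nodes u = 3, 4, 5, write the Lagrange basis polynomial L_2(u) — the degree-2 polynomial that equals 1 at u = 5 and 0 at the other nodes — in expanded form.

L_2(u) = (u - 3)(u - 4) / [(2)·(1)]
       = (u^2 - 7u + 12) / (2)

L_2(u) = (1/2)u^2 - (7/2)u + 6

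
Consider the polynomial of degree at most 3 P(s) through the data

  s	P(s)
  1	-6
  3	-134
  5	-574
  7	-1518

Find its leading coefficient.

Build the Lagrange basis polynomials:
L_0(s) = (s - 3)(s - 5)(s - 7) / [-48] = -(1/48)s^3 + (5/16)s^2 - (71/48)s + 35/16
L_1(s) = (s - 1)(s - 5)(s - 7) / [16] = (1/16)s^3 - (13/16)s^2 + (47/16)s - 35/16
L_2(s) = (s - 1)(s - 3)(s - 7) / [-16] = -(1/16)s^3 + (11/16)s^2 - (31/16)s + 21/16
L_3(s) = (s - 1)(s - 3)(s - 5) / [48] = (1/48)s^3 - (3/16)s^2 + (23/48)s - 5/16
P(s) = (-6)·L_0 + (-134)·L_1 + (-574)·L_2 + (-1518)·L_3
Only the coefficient of s^3 is needed; take it from each L_i and combine:
(-6)·(-1/48) + (-134)·(1/16) + (-574)·(-1/16) + (-1518)·(1/48) = -4

-4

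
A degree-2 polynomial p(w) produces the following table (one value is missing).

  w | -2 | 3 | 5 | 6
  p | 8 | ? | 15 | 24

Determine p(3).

3

The 3 known values determine p uniquely (degree ≤ 2).
L_0(3) = (-2)·(-3)/[(-7)·(-8)] = 3/28
L_1(3) = (5)·(-3)/[(7)·(-1)] = 15/7
L_2(3) = (5)·(-2)/[(8)·(1)] = -5/4
Sum: 8·(3/28) + 15·(15/7) + 24·(-5/4) = 3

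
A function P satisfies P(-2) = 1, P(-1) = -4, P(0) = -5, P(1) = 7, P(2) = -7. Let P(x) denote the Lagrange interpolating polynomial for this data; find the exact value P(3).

L_0(3) = (4)·(3)·(2)·(1)/[(-1)·(-2)·(-3)·(-4)] = 1
L_1(3) = (5)·(3)·(2)·(1)/[(1)·(-1)·(-2)·(-3)] = -5
L_2(3) = (5)·(4)·(2)·(1)/[(2)·(1)·(-1)·(-2)] = 10
L_3(3) = (5)·(4)·(3)·(1)/[(3)·(2)·(1)·(-1)] = -10
L_4(3) = (5)·(4)·(3)·(2)/[(4)·(3)·(2)·(1)] = 5
Sum: 1·(1) + (-4)·(-5) + (-5)·(10) + 7·(-10) + (-7)·(5) = -134

-134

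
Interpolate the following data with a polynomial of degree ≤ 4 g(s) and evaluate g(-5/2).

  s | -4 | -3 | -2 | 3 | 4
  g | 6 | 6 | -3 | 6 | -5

L_0(-5/2) = (1/2)·(-1/2)·(-11/2)·(-13/2)/[(-1)·(-2)·(-7)·(-8)] = -143/1792
L_1(-5/2) = (3/2)·(-1/2)·(-11/2)·(-13/2)/[(1)·(-1)·(-6)·(-7)] = 143/224
L_2(-5/2) = (3/2)·(1/2)·(-11/2)·(-13/2)/[(2)·(1)·(-5)·(-6)] = 143/320
L_3(-5/2) = (3/2)·(1/2)·(-1/2)·(-13/2)/[(7)·(6)·(5)·(-1)] = -13/1120
L_4(-5/2) = (3/2)·(1/2)·(-1/2)·(-11/2)/[(8)·(7)·(6)·(1)] = 11/1792
Sum: 6·(-143/1792) + 6·(143/224) + (-3)·(143/320) + 6·(-13/1120) + (-5)·(11/1792) = 17119/8960

17119/8960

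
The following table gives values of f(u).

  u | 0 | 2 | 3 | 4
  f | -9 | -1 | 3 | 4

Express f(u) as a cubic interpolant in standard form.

Build the Lagrange basis polynomials:
L_0(u) = (u - 2)(u - 3)(u - 4) / [-24] = -(1/24)u^3 + (3/8)u^2 - (13/12)u + 1
L_1(u) = u(u - 3)(u - 4) / [4] = (1/4)u^3 - (7/4)u^2 + 3u
L_2(u) = u(u - 2)(u - 4) / [-3] = -(1/3)u^3 + 2u^2 - (8/3)u
L_3(u) = u(u - 2)(u - 3) / [8] = (1/8)u^3 - (5/8)u^2 + (3/4)u
f(u) = (-9)·L_0 + (-1)·L_1 + 3·L_2 + 4·L_3
  (-9)·L_0(u) = (3/8)u^3 - (27/8)u^2 + (39/4)u - 9
  (-1)·L_1(u) = -(1/4)u^3 + (7/4)u^2 - 3u
  3·L_2(u) = -u^3 + 6u^2 - 8u
  4·L_3(u) = (1/2)u^3 - (5/2)u^2 + 3u
Adding term by term: -(3/8)u^3 + (15/8)u^2 + (7/4)u - 9

f(u) = -(3/8)u^3 + (15/8)u^2 + (7/4)u - 9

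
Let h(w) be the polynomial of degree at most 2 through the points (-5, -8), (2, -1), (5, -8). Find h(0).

L_0(0) = (-2)·(-5)/[(-7)·(-10)] = 1/7
L_1(0) = (5)·(-5)/[(7)·(-3)] = 25/21
L_2(0) = (5)·(-2)/[(10)·(3)] = -1/3
Sum: (-8)·(1/7) + (-1)·(25/21) + (-8)·(-1/3) = 1/3

1/3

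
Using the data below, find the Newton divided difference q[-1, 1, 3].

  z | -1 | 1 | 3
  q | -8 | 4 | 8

-1

q[-1,1] = (4 - (-8)) / (1 - (-1)) = 6
q[1,3] = (8 - 4) / (3 - 1) = 2
q[-1,1,3] = (2 - 6) / (3 - (-1)) = -1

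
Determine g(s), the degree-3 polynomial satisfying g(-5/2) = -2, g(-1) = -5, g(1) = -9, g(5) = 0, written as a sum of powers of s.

g(s) = (17/180)s^3 + (17/72)s^2 - (377/180)s - 521/72

Newton's divided differences:
g[-5/2,-1] = (-5 - (-2)) / (-1 - (-5/2)) = -2
g[-1,1] = (-9 - (-5)) / (1 - (-1)) = -2
g[1,5] = (0 - (-9)) / (5 - 1) = 9/4
g[-5/2,-1,1] = (-2 - (-2)) / (1 - (-5/2)) = 0
g[-1,1,5] = (9/4 - (-2)) / (5 - (-1)) = 17/24
g[-5/2,-1,1,5] = (17/24 - 0) / (5 - (-5/2)) = 17/180
g(s) = -2 + (-2)·(s + 5/2) + (17/180)·(s + 5/2)(s + 1)(s - 1)
Expanding: g(s) = (17/180)s^3 + (17/72)s^2 - (377/180)s - 521/72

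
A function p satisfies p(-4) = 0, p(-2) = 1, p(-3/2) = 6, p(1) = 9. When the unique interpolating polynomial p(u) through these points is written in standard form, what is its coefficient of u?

61/150

L_0(u) = (u + 2)(u + 3/2)(u - 1) / [-25] = -(1/25)u^3 - (1/10)u^2 + (1/50)u + 3/25
L_1(u) = (u + 4)(u + 3/2)(u - 1) / [3] = (1/3)u^3 + (3/2)u^2 + (1/6)u - 2
L_2(u) = (u + 4)(u + 2)(u - 1) / [-25/8] = -(8/25)u^3 - (8/5)u^2 - (16/25)u + 64/25
L_3(u) = (u + 4)(u + 2)(u + 3/2) / [75/2] = (2/75)u^3 + (1/5)u^2 + (34/75)u + 8/25
p(u) = 0·L_0 + 1·L_1 + 6·L_2 + 9·L_3
Only the coefficient of u is needed; take it from each L_i and combine:
0·(1/50) + 1·(1/6) + 6·(-16/25) + 9·(34/75) = 61/150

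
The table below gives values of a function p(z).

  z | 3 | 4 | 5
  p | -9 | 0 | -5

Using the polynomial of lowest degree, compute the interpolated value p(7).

Evaluate each Lagrange basis at z = 7:
L_0(7) = (3)·(2)/[(-1)·(-2)] = 3
L_1(7) = (4)·(2)/[(1)·(-1)] = -8
L_2(7) = (4)·(3)/[(2)·(1)] = 6
Sum: (-9)·(3) + 0 + (-5)·(6) = -57

-57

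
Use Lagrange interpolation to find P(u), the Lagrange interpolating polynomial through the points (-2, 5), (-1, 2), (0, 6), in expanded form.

P(u) = (7/2)u^2 + (15/2)u + 6

Build the Lagrange basis polynomials:
L_0(u) = (u + 1)u / [2] = (1/2)u^2 + (1/2)u
L_1(u) = (u + 2)u / [-1] = -u^2 - 2u
L_2(u) = (u + 2)(u + 1) / [2] = (1/2)u^2 + (3/2)u + 1
P(u) = 5·L_0 + 2·L_1 + 6·L_2
  5·L_0(u) = (5/2)u^2 + (5/2)u
  2·L_1(u) = -2u^2 - 4u
  6·L_2(u) = 3u^2 + 9u + 6
Adding term by term: (7/2)u^2 + (15/2)u + 6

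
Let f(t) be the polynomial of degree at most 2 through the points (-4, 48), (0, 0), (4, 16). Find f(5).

Evaluate each Lagrange basis at t = 5:
L_0(5) = (5)·(1)/[(-4)·(-8)] = 5/32
L_1(5) = (9)·(1)/[(4)·(-4)] = -9/16
L_2(5) = (9)·(5)/[(8)·(4)] = 45/32
Sum: 48·(5/32) + 0 + 16·(45/32) = 30

30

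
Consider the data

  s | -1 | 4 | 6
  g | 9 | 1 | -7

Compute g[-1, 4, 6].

-12/35

g[-1,4] = (1 - 9) / (4 - (-1)) = -8/5
g[4,6] = (-7 - 1) / (6 - 4) = -4
g[-1,4,6] = (-4 - (-8/5)) / (6 - (-1)) = -12/35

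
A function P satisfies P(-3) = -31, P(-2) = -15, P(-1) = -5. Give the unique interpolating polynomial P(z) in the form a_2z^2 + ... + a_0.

P(z) = -3z^2 + z - 1

L_0(z) = (z + 2)(z + 1) / [2] = (1/2)z^2 + (3/2)z + 1
L_1(z) = (z + 3)(z + 1) / [-1] = -z^2 - 4z - 3
L_2(z) = (z + 3)(z + 2) / [2] = (1/2)z^2 + (5/2)z + 3
P(z) = (-31)·L_0 + (-15)·L_1 + (-5)·L_2
  (-31)·L_0(z) = -(31/2)z^2 - (93/2)z - 31
  (-15)·L_1(z) = 15z^2 + 60z + 45
  (-5)·L_2(z) = -(5/2)z^2 - (25/2)z - 15
Adding term by term: -3z^2 + z - 1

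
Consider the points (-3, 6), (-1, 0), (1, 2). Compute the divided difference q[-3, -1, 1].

1

q[-3,-1] = (0 - 6) / (-1 - (-3)) = -3
q[-1,1] = (2 - 0) / (1 - (-1)) = 1
q[-3,-1,1] = (1 - (-3)) / (1 - (-3)) = 1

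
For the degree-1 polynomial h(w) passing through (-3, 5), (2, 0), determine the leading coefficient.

-1

Build the Lagrange basis polynomials:
L_0(w) = (w - 2) / [-5] = -(1/5)w + 2/5
L_1(w) = (w + 3) / [5] = (1/5)w + 3/5
h(w) = 5·L_0 + 0·L_1
Only the coefficient of w is needed; take it from each L_i and combine:
5·(-1/5) + 0·(1/5) = -1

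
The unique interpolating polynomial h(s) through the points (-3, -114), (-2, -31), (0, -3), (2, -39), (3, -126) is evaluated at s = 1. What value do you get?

-10

Evaluate each Lagrange basis at s = 1:
L_0(1) = (3)·(1)·(-1)·(-2)/[(-1)·(-3)·(-5)·(-6)] = 1/15
L_1(1) = (4)·(1)·(-1)·(-2)/[(1)·(-2)·(-4)·(-5)] = -1/5
L_2(1) = (4)·(3)·(-1)·(-2)/[(3)·(2)·(-2)·(-3)] = 2/3
L_3(1) = (4)·(3)·(1)·(-2)/[(5)·(4)·(2)·(-1)] = 3/5
L_4(1) = (4)·(3)·(1)·(-1)/[(6)·(5)·(3)·(1)] = -2/15
Sum: (-114)·(1/15) + (-31)·(-1/5) + (-3)·(2/3) + (-39)·(3/5) + (-126)·(-2/15) = -10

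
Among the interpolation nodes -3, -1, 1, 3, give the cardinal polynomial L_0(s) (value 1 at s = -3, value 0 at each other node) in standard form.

L_0(s) = (s + 1)(s - 1)(s - 3) / [(-2)·(-4)·(-6)]
       = (s^3 - 3s^2 - s + 3) / (-48)

L_0(s) = -(1/48)s^3 + (1/16)s^2 + (1/48)s - 1/16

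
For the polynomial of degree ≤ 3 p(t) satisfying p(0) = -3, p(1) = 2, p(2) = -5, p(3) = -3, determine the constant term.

-3

Build the Lagrange basis polynomials:
L_0(t) = (t - 1)(t - 2)(t - 3) / [-6] = -(1/6)t^3 + t^2 - (11/6)t + 1
L_1(t) = t(t - 2)(t - 3) / [2] = (1/2)t^3 - (5/2)t^2 + 3t
L_2(t) = t(t - 1)(t - 3) / [-2] = -(1/2)t^3 + 2t^2 - (3/2)t
L_3(t) = t(t - 1)(t - 2) / [6] = (1/6)t^3 - (1/2)t^2 + (1/3)t
p(t) = (-3)·L_0 + 2·L_1 + (-5)·L_2 + (-3)·L_3
Only the constant term is needed; take it from each L_i and combine:
(-3)·(1) + 2·(0) + (-5)·(0) + (-3)·(0) = -3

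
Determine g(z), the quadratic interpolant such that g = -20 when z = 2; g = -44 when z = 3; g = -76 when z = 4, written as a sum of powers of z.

g(z) = -4z^2 - 4z + 4

Build the Lagrange basis polynomials:
L_0(z) = (z - 3)(z - 4) / [2] = (1/2)z^2 - (7/2)z + 6
L_1(z) = (z - 2)(z - 4) / [-1] = -z^2 + 6z - 8
L_2(z) = (z - 2)(z - 3) / [2] = (1/2)z^2 - (5/2)z + 3
g(z) = (-20)·L_0 + (-44)·L_1 + (-76)·L_2
  (-20)·L_0(z) = -10z^2 + 70z - 120
  (-44)·L_1(z) = 44z^2 - 264z + 352
  (-76)·L_2(z) = -38z^2 + 190z - 228
Adding term by term: -4z^2 - 4z + 4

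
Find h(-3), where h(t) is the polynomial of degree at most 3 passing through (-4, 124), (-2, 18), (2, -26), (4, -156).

54

L_0(-3) = (-1)·(-5)·(-7)/[(-2)·(-6)·(-8)] = 35/96
L_1(-3) = (1)·(-5)·(-7)/[(2)·(-4)·(-6)] = 35/48
L_2(-3) = (1)·(-1)·(-7)/[(6)·(4)·(-2)] = -7/48
L_3(-3) = (1)·(-1)·(-5)/[(8)·(6)·(2)] = 5/96
Sum: 124·(35/96) + 18·(35/48) + (-26)·(-7/48) + (-156)·(5/96) = 54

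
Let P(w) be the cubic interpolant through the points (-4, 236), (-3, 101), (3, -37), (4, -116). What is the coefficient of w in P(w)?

Build the Lagrange basis polynomials:
L_0(w) = (w + 3)(w - 3)(w - 4) / [-56] = -(1/56)w^3 + (1/14)w^2 + (9/56)w - 9/14
L_1(w) = (w + 4)(w - 3)(w - 4) / [42] = (1/42)w^3 - (1/14)w^2 - (8/21)w + 8/7
L_2(w) = (w + 4)(w + 3)(w - 4) / [-42] = -(1/42)w^3 - (1/14)w^2 + (8/21)w + 8/7
L_3(w) = (w + 4)(w + 3)(w - 3) / [56] = (1/56)w^3 + (1/14)w^2 - (9/56)w - 9/14
P(w) = 236·L_0 + 101·L_1 + (-37)·L_2 + (-116)·L_3
Only the coefficient of w is needed; take it from each L_i and combine:
236·(9/56) + 101·(-8/21) + (-37)·(8/21) + (-116)·(-9/56) = 4

4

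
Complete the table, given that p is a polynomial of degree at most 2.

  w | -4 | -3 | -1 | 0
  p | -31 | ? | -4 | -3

-18

The 3 known values determine p uniquely (degree ≤ 2).
L_0(-3) = (-2)·(-3)/[(-3)·(-4)] = 1/2
L_1(-3) = (1)·(-3)/[(3)·(-1)] = 1
L_2(-3) = (1)·(-2)/[(4)·(1)] = -1/2
Sum: (-31)·(1/2) + (-4)·(1) + (-3)·(-1/2) = -18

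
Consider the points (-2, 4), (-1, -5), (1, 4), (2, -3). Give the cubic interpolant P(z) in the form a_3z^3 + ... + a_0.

P(z) = -(25/12)z^3 + (1/3)z^2 + (79/12)z - 5/6

Build the Lagrange basis polynomials:
L_0(z) = (z + 1)(z - 1)(z - 2) / [-12] = -(1/12)z^3 + (1/6)z^2 + (1/12)z - 1/6
L_1(z) = (z + 2)(z - 1)(z - 2) / [6] = (1/6)z^3 - (1/6)z^2 - (2/3)z + 2/3
L_2(z) = (z + 2)(z + 1)(z - 2) / [-6] = -(1/6)z^3 - (1/6)z^2 + (2/3)z + 2/3
L_3(z) = (z + 2)(z + 1)(z - 1) / [12] = (1/12)z^3 + (1/6)z^2 - (1/12)z - 1/6
P(z) = 4·L_0 + (-5)·L_1 + 4·L_2 + (-3)·L_3
  4·L_0(z) = -(1/3)z^3 + (2/3)z^2 + (1/3)z - 2/3
  (-5)·L_1(z) = -(5/6)z^3 + (5/6)z^2 + (10/3)z - 10/3
  4·L_2(z) = -(2/3)z^3 - (2/3)z^2 + (8/3)z + 8/3
  (-3)·L_3(z) = -(1/4)z^3 - (1/2)z^2 + (1/4)z + 1/2
Adding term by term: -(25/12)z^3 + (1/3)z^2 + (79/12)z - 5/6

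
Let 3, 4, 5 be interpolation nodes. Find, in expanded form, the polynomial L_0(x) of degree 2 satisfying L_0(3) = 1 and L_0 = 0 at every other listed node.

L_0(x) = (1/2)x^2 - (9/2)x + 10

L_0(x) = (x - 4)(x - 5) / [(-1)·(-2)]
       = (x^2 - 9x + 20) / (2)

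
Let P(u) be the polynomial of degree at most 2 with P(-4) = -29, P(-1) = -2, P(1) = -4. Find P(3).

-22

Using Newton's divided-difference form:
P[-4,-1] = (-2 - (-29)) / (-1 - (-4)) = 9
P[-1,1] = (-4 - (-2)) / (1 - (-1)) = -1
P[-4,-1,1] = (-1 - 9) / (1 - (-4)) = -2
P(3) = -29 + 9·(7) + (-2)·(7)·(4) = -22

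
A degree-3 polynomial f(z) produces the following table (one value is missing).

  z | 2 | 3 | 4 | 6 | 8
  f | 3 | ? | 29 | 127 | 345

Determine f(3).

10

The 4 known values determine f uniquely (degree ≤ 3).
Evaluate each Lagrange basis at z = 3:
L_0(3) = (-1)·(-3)·(-5)/[(-2)·(-4)·(-6)] = 5/16
L_1(3) = (1)·(-3)·(-5)/[(2)·(-2)·(-4)] = 15/16
L_2(3) = (1)·(-1)·(-5)/[(4)·(2)·(-2)] = -5/16
L_3(3) = (1)·(-1)·(-3)/[(6)·(4)·(2)] = 1/16
Sum: 3·(5/16) + 29·(15/16) + 127·(-5/16) + 345·(1/16) = 10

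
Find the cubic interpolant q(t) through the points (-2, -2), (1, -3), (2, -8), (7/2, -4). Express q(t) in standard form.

q(t) = (127/165)t^3 - (213/110)t^2 - (1511/330)t + 151/55

Build the Lagrange basis polynomials:
L_0(t) = (t - 1)(t - 2)(t - 7/2) / [-66] = -(1/66)t^3 + (13/132)t^2 - (25/132)t + 7/66
L_1(t) = (t + 2)(t - 2)(t - 7/2) / [15/2] = (2/15)t^3 - (7/15)t^2 - (8/15)t + 28/15
L_2(t) = (t + 2)(t - 1)(t - 7/2) / [-6] = -(1/6)t^3 + (5/12)t^2 + (11/12)t - 7/6
L_3(t) = (t + 2)(t - 1)(t - 2) / [165/8] = (8/165)t^3 - (8/165)t^2 - (32/165)t + 32/165
q(t) = (-2)·L_0 + (-3)·L_1 + (-8)·L_2 + (-4)·L_3
  (-2)·L_0(t) = (1/33)t^3 - (13/66)t^2 + (25/66)t - 7/33
  (-3)·L_1(t) = -(2/5)t^3 + (7/5)t^2 + (8/5)t - 28/5
  (-8)·L_2(t) = (4/3)t^3 - (10/3)t^2 - (22/3)t + 28/3
  (-4)·L_3(t) = -(32/165)t^3 + (32/165)t^2 + (128/165)t - 128/165
Adding term by term: (127/165)t^3 - (213/110)t^2 - (1511/330)t + 151/55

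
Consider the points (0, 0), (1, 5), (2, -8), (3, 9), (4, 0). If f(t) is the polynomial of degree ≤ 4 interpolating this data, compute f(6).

L_0(6) = (5)·(4)·(3)·(2)/[(-1)·(-2)·(-3)·(-4)] = 5
L_1(6) = (6)·(4)·(3)·(2)/[(1)·(-1)·(-2)·(-3)] = -24
L_2(6) = (6)·(5)·(3)·(2)/[(2)·(1)·(-1)·(-2)] = 45
L_3(6) = (6)·(5)·(4)·(2)/[(3)·(2)·(1)·(-1)] = -40
L_4(6) = (6)·(5)·(4)·(3)/[(4)·(3)·(2)·(1)] = 15
Sum: 0 + 5·(-24) + (-8)·(45) + 9·(-40) + 0 = -840

-840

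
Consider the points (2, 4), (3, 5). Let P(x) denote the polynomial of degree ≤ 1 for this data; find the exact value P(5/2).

Evaluate each Lagrange basis at x = 5/2:
L_0(5/2) = (-1/2)/[(-1)] = 1/2
L_1(5/2) = (1/2)/[(1)] = 1/2
Sum: 4·(1/2) + 5·(1/2) = 9/2

9/2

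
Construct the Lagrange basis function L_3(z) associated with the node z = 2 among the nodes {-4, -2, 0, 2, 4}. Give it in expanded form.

L_3(z) = -(1/96)z^4 - (1/48)z^3 + (1/6)z^2 + (1/3)z

L_3(z) = (z + 4)(z + 2)z(z - 4) / [(6)·(4)·(2)·(-2)]
       = (z^4 + 2z^3 - 16z^2 - 32z) / (-96)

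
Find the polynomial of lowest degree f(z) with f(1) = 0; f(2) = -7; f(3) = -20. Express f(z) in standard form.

Build the Lagrange basis polynomials:
L_0(z) = (z - 2)(z - 3) / [2] = (1/2)z^2 - (5/2)z + 3
L_1(z) = (z - 1)(z - 3) / [-1] = -z^2 + 4z - 3
L_2(z) = (z - 1)(z - 2) / [2] = (1/2)z^2 - (3/2)z + 1
f(z) = 0·L_0 + (-7)·L_1 + (-20)·L_2
  0·L_0(z) = 0
  (-7)·L_1(z) = 7z^2 - 28z + 21
  (-20)·L_2(z) = -10z^2 + 30z - 20
Adding term by term: -3z^2 + 2z + 1

f(z) = -3z^2 + 2z + 1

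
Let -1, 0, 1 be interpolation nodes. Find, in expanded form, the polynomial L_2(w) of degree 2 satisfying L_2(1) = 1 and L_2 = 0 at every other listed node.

L_2(w) = (1/2)w^2 + (1/2)w

L_2(w) = (w + 1)w / [(2)·(1)]
       = (w^2 + w) / (2)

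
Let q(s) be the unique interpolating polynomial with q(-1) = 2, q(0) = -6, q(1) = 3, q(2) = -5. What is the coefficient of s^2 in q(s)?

17/2

Build the Lagrange basis polynomials:
L_0(s) = s(s - 1)(s - 2) / [-6] = -(1/6)s^3 + (1/2)s^2 - (1/3)s
L_1(s) = (s + 1)(s - 1)(s - 2) / [2] = (1/2)s^3 - s^2 - (1/2)s + 1
L_2(s) = (s + 1)s(s - 2) / [-2] = -(1/2)s^3 + (1/2)s^2 + s
L_3(s) = (s + 1)s(s - 1) / [6] = (1/6)s^3 - (1/6)s
q(s) = 2·L_0 + (-6)·L_1 + 3·L_2 + (-5)·L_3
Only the coefficient of s^2 is needed; take it from each L_i and combine:
2·(1/2) + (-6)·(-1) + 3·(1/2) + (-5)·(0) = 17/2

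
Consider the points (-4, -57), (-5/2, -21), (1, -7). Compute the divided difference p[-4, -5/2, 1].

-4

p[-4,-5/2] = (-21 - (-57)) / (-5/2 - (-4)) = 24
p[-5/2,1] = (-7 - (-21)) / (1 - (-5/2)) = 4
p[-4,-5/2,1] = (4 - 24) / (1 - (-4)) = -4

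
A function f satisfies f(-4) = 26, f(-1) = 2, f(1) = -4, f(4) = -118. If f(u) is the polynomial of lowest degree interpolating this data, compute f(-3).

Using Newton's divided-difference form:
f[-4,-1] = (2 - 26) / (-1 - (-4)) = -8
f[-1,1] = (-4 - 2) / (1 - (-1)) = -3
f[1,4] = (-118 - (-4)) / (4 - 1) = -38
f[-4,-1,1] = (-3 - (-8)) / (1 - (-4)) = 1
f[-1,1,4] = (-38 - (-3)) / (4 - (-1)) = -7
f[-4,-1,1,4] = (-7 - 1) / (4 - (-4)) = -1
f(-3) = 26 + (-8)·(1) + 1·(1)·(-2) + (-1)·(1)·(-2)·(-4) = 8

8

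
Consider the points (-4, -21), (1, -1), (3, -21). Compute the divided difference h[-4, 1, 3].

-2

h[-4,1] = (-1 - (-21)) / (1 - (-4)) = 4
h[1,3] = (-21 - (-1)) / (3 - 1) = -10
h[-4,1,3] = (-10 - 4) / (3 - (-4)) = -2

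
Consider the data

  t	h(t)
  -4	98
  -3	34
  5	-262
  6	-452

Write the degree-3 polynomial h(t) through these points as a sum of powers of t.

h(t) = -2t^3 - t^2 + 3t - 2

Build the Lagrange basis polynomials:
L_0(t) = (t + 3)(t - 5)(t - 6) / [-90] = -(1/90)t^3 + (4/45)t^2 + (1/30)t - 1
L_1(t) = (t + 4)(t - 5)(t - 6) / [72] = (1/72)t^3 - (7/72)t^2 - (7/36)t + 5/3
L_2(t) = (t + 4)(t + 3)(t - 6) / [-72] = -(1/72)t^3 - (1/72)t^2 + (5/12)t + 1
L_3(t) = (t + 4)(t + 3)(t - 5) / [90] = (1/90)t^3 + (1/45)t^2 - (23/90)t - 2/3
h(t) = 98·L_0 + 34·L_1 + (-262)·L_2 + (-452)·L_3
  98·L_0(t) = -(49/45)t^3 + (392/45)t^2 + (49/15)t - 98
  34·L_1(t) = (17/36)t^3 - (119/36)t^2 - (119/18)t + 170/3
  (-262)·L_2(t) = (131/36)t^3 + (131/36)t^2 - (655/6)t - 262
  (-452)·L_3(t) = -(226/45)t^3 - (452/45)t^2 + (5198/45)t + 904/3
Adding term by term: -2t^3 - t^2 + 3t - 2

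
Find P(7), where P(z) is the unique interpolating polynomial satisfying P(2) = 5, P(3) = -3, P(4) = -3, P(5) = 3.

Evaluate each Lagrange basis at z = 7:
L_0(7) = (4)·(3)·(2)/[(-1)·(-2)·(-3)] = -4
L_1(7) = (5)·(3)·(2)/[(1)·(-1)·(-2)] = 15
L_2(7) = (5)·(4)·(2)/[(2)·(1)·(-1)] = -20
L_3(7) = (5)·(4)·(3)/[(3)·(2)·(1)] = 10
Sum: 5·(-4) + (-3)·(15) + (-3)·(-20) + 3·(10) = 25

25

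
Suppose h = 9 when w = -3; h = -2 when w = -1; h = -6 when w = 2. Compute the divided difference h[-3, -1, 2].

h[-3,-1] = (-2 - 9) / (-1 - (-3)) = -11/2
h[-1,2] = (-6 - (-2)) / (2 - (-1)) = -4/3
h[-3,-1,2] = (-4/3 - (-11/2)) / (2 - (-3)) = 5/6

5/6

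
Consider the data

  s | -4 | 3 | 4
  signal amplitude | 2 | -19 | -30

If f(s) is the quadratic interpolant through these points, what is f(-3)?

Evaluate each Lagrange basis at s = -3:
L_0(-3) = (-6)·(-7)/[(-7)·(-8)] = 3/4
L_1(-3) = (1)·(-7)/[(7)·(-1)] = 1
L_2(-3) = (1)·(-6)/[(8)·(1)] = -3/4
Sum: 2·(3/4) + (-19)·(1) + (-30)·(-3/4) = 5

5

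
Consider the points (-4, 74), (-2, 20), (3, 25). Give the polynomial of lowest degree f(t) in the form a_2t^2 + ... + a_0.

f(t) = 4t^2 - 3t - 2

Build the Lagrange basis polynomials:
L_0(t) = (t + 2)(t - 3) / [14] = (1/14)t^2 - (1/14)t - 3/7
L_1(t) = (t + 4)(t - 3) / [-10] = -(1/10)t^2 - (1/10)t + 6/5
L_2(t) = (t + 4)(t + 2) / [35] = (1/35)t^2 + (6/35)t + 8/35
f(t) = 74·L_0 + 20·L_1 + 25·L_2
  74·L_0(t) = (37/7)t^2 - (37/7)t - 222/7
  20·L_1(t) = -2t^2 - 2t + 24
  25·L_2(t) = (5/7)t^2 + (30/7)t + 40/7
Adding term by term: 4t^2 - 3t - 2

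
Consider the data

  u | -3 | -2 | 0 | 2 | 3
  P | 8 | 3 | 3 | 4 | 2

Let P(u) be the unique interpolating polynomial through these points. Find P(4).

-34/15

L_0(4) = (6)·(4)·(2)·(1)/[(-1)·(-3)·(-5)·(-6)] = 8/15
L_1(4) = (7)·(4)·(2)·(1)/[(1)·(-2)·(-4)·(-5)] = -7/5
L_2(4) = (7)·(6)·(2)·(1)/[(3)·(2)·(-2)·(-3)] = 7/3
L_3(4) = (7)·(6)·(4)·(1)/[(5)·(4)·(2)·(-1)] = -21/5
L_4(4) = (7)·(6)·(4)·(2)/[(6)·(5)·(3)·(1)] = 56/15
Sum: 8·(8/15) + 3·(-7/5) + 3·(7/3) + 4·(-21/5) + 2·(56/15) = -34/15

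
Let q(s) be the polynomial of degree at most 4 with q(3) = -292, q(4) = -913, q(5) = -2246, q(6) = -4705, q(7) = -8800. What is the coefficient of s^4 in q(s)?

-4

The leading coefficient equals the top divided difference q[3,4,5,6,7].
q[3,4] = (-913 - (-292)) / (4 - 3) = -621
q[4,5] = (-2246 - (-913)) / (5 - 4) = -1333
q[5,6] = (-4705 - (-2246)) / (6 - 5) = -2459
q[6,7] = (-8800 - (-4705)) / (7 - 6) = -4095
q[3,4,5] = (-1333 - (-621)) / (5 - 3) = -356
q[4,5,6] = (-2459 - (-1333)) / (6 - 4) = -563
q[5,6,7] = (-4095 - (-2459)) / (7 - 5) = -818
q[3,4,5,6] = (-563 - (-356)) / (6 - 3) = -69
q[4,5,6,7] = (-818 - (-563)) / (7 - 4) = -85
q[3,4,5,6,7] = (-85 - (-69)) / (7 - 3) = -4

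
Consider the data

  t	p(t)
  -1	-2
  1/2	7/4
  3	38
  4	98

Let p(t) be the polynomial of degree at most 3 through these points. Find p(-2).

L_0(-2) = (-5/2)·(-5)·(-6)/[(-3/2)·(-4)·(-5)] = 5/2
L_1(-2) = (-1)·(-5)·(-6)/[(3/2)·(-5/2)·(-7/2)] = -16/7
L_2(-2) = (-1)·(-5/2)·(-6)/[(4)·(5/2)·(-1)] = 3/2
L_3(-2) = (-1)·(-5/2)·(-5)/[(5)·(7/2)·(1)] = -5/7
Sum: (-2)·(5/2) + 7/4·(-16/7) + 38·(3/2) + 98·(-5/7) = -22

-22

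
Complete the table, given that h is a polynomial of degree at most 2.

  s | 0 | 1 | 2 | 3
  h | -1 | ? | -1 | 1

-5/3

The 3 known values determine h uniquely (degree ≤ 2).
L_0(1) = (-1)·(-2)/[(-2)·(-3)] = 1/3
L_1(1) = (1)·(-2)/[(2)·(-1)] = 1
L_2(1) = (1)·(-1)/[(3)·(1)] = -1/3
Sum: (-1)·(1/3) + (-1)·(1) + 1·(-1/3) = -5/3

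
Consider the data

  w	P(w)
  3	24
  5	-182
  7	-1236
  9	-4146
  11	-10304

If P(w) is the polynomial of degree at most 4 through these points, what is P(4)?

-21

L_0(4) = (-1)·(-3)·(-5)·(-7)/[(-2)·(-4)·(-6)·(-8)] = 35/128
L_1(4) = (1)·(-3)·(-5)·(-7)/[(2)·(-2)·(-4)·(-6)] = 35/32
L_2(4) = (1)·(-1)·(-5)·(-7)/[(4)·(2)·(-2)·(-4)] = -35/64
L_3(4) = (1)·(-1)·(-3)·(-7)/[(6)·(4)·(2)·(-2)] = 7/32
L_4(4) = (1)·(-1)·(-3)·(-5)/[(8)·(6)·(4)·(2)] = -5/128
Sum: 24·(35/128) + (-182)·(35/32) + (-1236)·(-35/64) + (-4146)·(7/32) + (-10304)·(-5/128) = -21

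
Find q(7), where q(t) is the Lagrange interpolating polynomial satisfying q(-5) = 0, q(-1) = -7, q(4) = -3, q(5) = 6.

Evaluate each Lagrange basis at t = 7:
L_0(7) = (8)·(3)·(2)/[(-4)·(-9)·(-10)] = -2/15
L_1(7) = (12)·(3)·(2)/[(4)·(-5)·(-6)] = 3/5
L_2(7) = (12)·(8)·(2)/[(9)·(5)·(-1)] = -64/15
L_3(7) = (12)·(8)·(3)/[(10)·(6)·(1)] = 24/5
Sum: 0 + (-7)·(3/5) + (-3)·(-64/15) + 6·(24/5) = 187/5

187/5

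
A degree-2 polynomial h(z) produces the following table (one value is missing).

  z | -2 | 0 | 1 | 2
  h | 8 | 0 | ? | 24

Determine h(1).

The 3 known values determine h uniquely (degree ≤ 2).
Evaluate each Lagrange basis at z = 1:
L_0(1) = (1)·(-1)/[(-2)·(-4)] = -1/8
L_1(1) = (3)·(-1)/[(2)·(-2)] = 3/4
L_2(1) = (3)·(1)/[(4)·(2)] = 3/8
Sum: 8·(-1/8) + 0 + 24·(3/8) = 8

8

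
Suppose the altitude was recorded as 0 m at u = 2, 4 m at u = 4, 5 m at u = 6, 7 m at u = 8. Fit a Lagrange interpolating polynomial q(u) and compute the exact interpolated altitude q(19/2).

185/16

Evaluate each Lagrange basis at u = 19/2:
L_0(19/2) = (11/2)·(7/2)·(3/2)/[(-2)·(-4)·(-6)] = -77/128
L_1(19/2) = (15/2)·(7/2)·(3/2)/[(2)·(-2)·(-4)] = 315/128
L_2(19/2) = (15/2)·(11/2)·(3/2)/[(4)·(2)·(-2)] = -495/128
L_3(19/2) = (15/2)·(11/2)·(7/2)/[(6)·(4)·(2)] = 385/128
Sum: 0 + 4·(315/128) + 5·(-495/128) + 7·(385/128) = 185/16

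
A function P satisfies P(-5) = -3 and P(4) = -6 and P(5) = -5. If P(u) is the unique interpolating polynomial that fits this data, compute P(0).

L_0(0) = (-4)·(-5)/[(-9)·(-10)] = 2/9
L_1(0) = (5)·(-5)/[(9)·(-1)] = 25/9
L_2(0) = (5)·(-4)/[(10)·(1)] = -2
Sum: (-3)·(2/9) + (-6)·(25/9) + (-5)·(-2) = -22/3

-22/3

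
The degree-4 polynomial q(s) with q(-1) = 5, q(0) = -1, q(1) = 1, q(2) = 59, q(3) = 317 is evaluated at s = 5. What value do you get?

Using Newton's divided-difference form:
q[-1,0] = (-1 - 5) / (0 - (-1)) = -6
q[0,1] = (1 - (-1)) / (1 - 0) = 2
q[1,2] = (59 - 1) / (2 - 1) = 58
q[2,3] = (317 - 59) / (3 - 2) = 258
q[-1,0,1] = (2 - (-6)) / (1 - (-1)) = 4
q[0,1,2] = (58 - 2) / (2 - 0) = 28
q[1,2,3] = (258 - 58) / (3 - 1) = 100
q[-1,0,1,2] = (28 - 4) / (2 - (-1)) = 8
q[0,1,2,3] = (100 - 28) / (3 - 0) = 24
q[-1,0,1,2,3] = (24 - 8) / (3 - (-1)) = 4
q(5) = 5 + (-6)·(6) + 4·(6)·(5) + 8·(6)·(5)·(4) + 4·(6)·(5)·(4)·(3) = 2489

2489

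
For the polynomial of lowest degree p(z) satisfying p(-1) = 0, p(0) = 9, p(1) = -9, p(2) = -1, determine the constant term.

9

Build the Lagrange basis polynomials:
L_0(z) = z(z - 1)(z - 2) / [-6] = -(1/6)z^3 + (1/2)z^2 - (1/3)z
L_1(z) = (z + 1)(z - 1)(z - 2) / [2] = (1/2)z^3 - z^2 - (1/2)z + 1
L_2(z) = (z + 1)z(z - 2) / [-2] = -(1/2)z^3 + (1/2)z^2 + z
L_3(z) = (z + 1)z(z - 1) / [6] = (1/6)z^3 - (1/6)z
p(z) = 0·L_0 + 9·L_1 + (-9)·L_2 + (-1)·L_3
Only the constant term is needed; take it from each L_i and combine:
0·(0) + 9·(1) + (-9)·(0) + (-1)·(0) = 9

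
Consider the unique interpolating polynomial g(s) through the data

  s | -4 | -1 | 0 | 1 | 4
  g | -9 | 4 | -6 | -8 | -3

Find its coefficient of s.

-129/20

L_0(s) = (s + 1)s(s - 1)(s - 4) / [480] = (1/480)s^4 - (1/120)s^3 - (1/480)s^2 + (1/120)s
L_1(s) = (s + 4)s(s - 1)(s - 4) / [-30] = -(1/30)s^4 + (1/30)s^3 + (8/15)s^2 - (8/15)s
L_2(s) = (s + 4)(s + 1)(s - 1)(s - 4) / [16] = (1/16)s^4 - (17/16)s^2 + 1
L_3(s) = (s + 4)(s + 1)s(s - 4) / [-30] = -(1/30)s^4 - (1/30)s^3 + (8/15)s^2 + (8/15)s
L_4(s) = (s + 4)(s + 1)s(s - 1) / [480] = (1/480)s^4 + (1/120)s^3 - (1/480)s^2 - (1/120)s
g(s) = (-9)·L_0 + 4·L_1 + (-6)·L_2 + (-8)·L_3 + (-3)·L_4
Only the coefficient of s is needed; take it from each L_i and combine:
(-9)·(1/120) + 4·(-8/15) + (-6)·(0) + (-8)·(8/15) + (-3)·(-1/120) = -129/20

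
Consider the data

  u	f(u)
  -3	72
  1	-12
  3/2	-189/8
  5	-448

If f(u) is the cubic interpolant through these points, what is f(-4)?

173

Evaluate each Lagrange basis at u = -4:
L_0(-4) = (-5)·(-11/2)·(-9)/[(-4)·(-9/2)·(-8)] = 55/32
L_1(-4) = (-1)·(-11/2)·(-9)/[(4)·(-1/2)·(-4)] = -99/16
L_2(-4) = (-1)·(-5)·(-9)/[(9/2)·(1/2)·(-7/2)] = 40/7
L_3(-4) = (-1)·(-5)·(-11/2)/[(8)·(4)·(7/2)] = -55/224
Sum: 72·(55/32) + (-12)·(-99/16) + (-189/8)·(40/7) + (-448)·(-55/224) = 173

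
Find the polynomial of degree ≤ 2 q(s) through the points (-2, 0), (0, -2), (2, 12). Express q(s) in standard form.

q(s) = 2s^2 + 3s - 2

Newton's divided differences:
q[-2,0] = (-2 - 0) / (0 - (-2)) = -1
q[0,2] = (12 - (-2)) / (2 - 0) = 7
q[-2,0,2] = (7 - (-1)) / (2 - (-2)) = 2
q(s) = (-1)·(s + 2) + 2·(s + 2)s
Expanding: q(s) = 2s^2 + 3s - 2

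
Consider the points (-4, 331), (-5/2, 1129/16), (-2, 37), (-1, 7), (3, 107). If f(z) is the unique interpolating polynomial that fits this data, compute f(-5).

L_0(-5) = (-5/2)·(-3)·(-4)·(-8)/[(-3/2)·(-2)·(-3)·(-7)] = 80/21
L_1(-5) = (-1)·(-3)·(-4)·(-8)/[(3/2)·(-1/2)·(-3/2)·(-11/2)] = -512/33
L_2(-5) = (-1)·(-5/2)·(-4)·(-8)/[(2)·(1/2)·(-1)·(-5)] = 16
L_3(-5) = (-1)·(-5/2)·(-3)·(-8)/[(3)·(3/2)·(1)·(-4)] = -10/3
L_4(-5) = (-1)·(-5/2)·(-3)·(-4)/[(7)·(11/2)·(5)·(4)] = 3/77
Sum: 331·(80/21) + 1129/16·(-512/33) + 37·(16) + 7·(-10/3) + 107·(3/77) = 739

739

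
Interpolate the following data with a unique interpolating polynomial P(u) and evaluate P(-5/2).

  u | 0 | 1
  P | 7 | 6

19/2

L_0(-5/2) = (-7/2)/[(-1)] = 7/2
L_1(-5/2) = (-5/2)/[(1)] = -5/2
Sum: 7·(7/2) + 6·(-5/2) = 19/2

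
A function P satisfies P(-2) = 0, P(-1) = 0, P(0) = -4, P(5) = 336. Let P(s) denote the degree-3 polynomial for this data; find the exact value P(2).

Evaluate each Lagrange basis at s = 2:
L_0(2) = (3)·(2)·(-3)/[(-1)·(-2)·(-7)] = 9/7
L_1(2) = (4)·(2)·(-3)/[(1)·(-1)·(-6)] = -4
L_2(2) = (4)·(3)·(-3)/[(2)·(1)·(-5)] = 18/5
L_3(2) = (4)·(3)·(2)/[(7)·(6)·(5)] = 4/35
Sum: 0 + 0 + (-4)·(18/5) + 336·(4/35) = 24

24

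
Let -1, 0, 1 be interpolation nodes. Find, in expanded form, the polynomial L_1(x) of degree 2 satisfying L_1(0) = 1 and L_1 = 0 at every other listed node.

L_1(x) = (x + 1)(x - 1) / [(1)·(-1)]
       = (x^2 - 1) / (-1)

L_1(x) = -x^2 + 1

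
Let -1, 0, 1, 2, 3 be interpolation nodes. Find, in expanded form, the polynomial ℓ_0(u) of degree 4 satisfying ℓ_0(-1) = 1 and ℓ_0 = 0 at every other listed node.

ℓ_0(u) = (1/24)u^4 - (1/4)u^3 + (11/24)u^2 - (1/4)u

ℓ_0(u) = u(u - 1)(u - 2)(u - 3) / [(-1)·(-2)·(-3)·(-4)]
       = (u^4 - 6u^3 + 11u^2 - 6u) / (24)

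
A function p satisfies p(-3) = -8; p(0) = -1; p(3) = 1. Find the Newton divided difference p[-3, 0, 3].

p[-3,0] = (-1 - (-8)) / (0 - (-3)) = 7/3
p[0,3] = (1 - (-1)) / (3 - 0) = 2/3
p[-3,0,3] = (2/3 - 7/3) / (3 - (-3)) = -5/18

-5/18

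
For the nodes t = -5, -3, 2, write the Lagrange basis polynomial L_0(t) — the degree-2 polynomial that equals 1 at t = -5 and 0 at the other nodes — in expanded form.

L_0(t) = (t + 3)(t - 2) / [(-2)·(-7)]
       = (t^2 + t - 6) / (14)

L_0(t) = (1/14)t^2 + (1/14)t - 3/7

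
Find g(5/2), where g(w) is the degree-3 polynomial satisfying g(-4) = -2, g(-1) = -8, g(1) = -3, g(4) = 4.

239/160

Evaluate each Lagrange basis at w = 5/2:
L_0(5/2) = (7/2)·(3/2)·(-3/2)/[(-3)·(-5)·(-8)] = 21/320
L_1(5/2) = (13/2)·(3/2)·(-3/2)/[(3)·(-2)·(-5)] = -39/80
L_2(5/2) = (13/2)·(7/2)·(-3/2)/[(5)·(2)·(-3)] = 91/80
L_3(5/2) = (13/2)·(7/2)·(3/2)/[(8)·(5)·(3)] = 91/320
Sum: (-2)·(21/320) + (-8)·(-39/80) + (-3)·(91/80) + 4·(91/320) = 239/160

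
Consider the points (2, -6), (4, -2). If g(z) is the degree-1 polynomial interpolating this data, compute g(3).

-4

Evaluate each Lagrange basis at z = 3:
L_0(3) = (-1)/[(-2)] = 1/2
L_1(3) = (1)/[(2)] = 1/2
Sum: (-6)·(1/2) + (-2)·(1/2) = -4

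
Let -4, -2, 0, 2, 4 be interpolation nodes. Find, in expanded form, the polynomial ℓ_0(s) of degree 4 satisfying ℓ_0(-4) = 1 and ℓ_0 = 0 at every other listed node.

ℓ_0(s) = (s + 2)s(s - 2)(s - 4) / [(-2)·(-4)·(-6)·(-8)]
       = (s^4 - 4s^3 - 4s^2 + 16s) / (384)

ℓ_0(s) = (1/384)s^4 - (1/96)s^3 - (1/96)s^2 + (1/24)s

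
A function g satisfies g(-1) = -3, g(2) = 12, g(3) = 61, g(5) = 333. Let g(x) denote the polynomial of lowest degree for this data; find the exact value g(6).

Using Newton's divided-difference form:
g[-1,2] = (12 - (-3)) / (2 - (-1)) = 5
g[2,3] = (61 - 12) / (3 - 2) = 49
g[3,5] = (333 - 61) / (5 - 3) = 136
g[-1,2,3] = (49 - 5) / (3 - (-1)) = 11
g[2,3,5] = (136 - 49) / (5 - 2) = 29
g[-1,2,3,5] = (29 - 11) / (5 - (-1)) = 3
g(6) = -3 + 5·(7) + 11·(7)·(4) + 3·(7)·(4)·(3) = 592

592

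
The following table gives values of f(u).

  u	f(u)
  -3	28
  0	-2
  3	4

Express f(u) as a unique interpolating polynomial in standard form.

L_0(u) = u(u - 3) / [18] = (1/18)u^2 - (1/6)u
L_1(u) = (u + 3)(u - 3) / [-9] = -(1/9)u^2 + 1
L_2(u) = (u + 3)u / [18] = (1/18)u^2 + (1/6)u
f(u) = 28·L_0 + (-2)·L_1 + 4·L_2
  28·L_0(u) = (14/9)u^2 - (14/3)u
  (-2)·L_1(u) = (2/9)u^2 - 2
  4·L_2(u) = (2/9)u^2 + (2/3)u
Adding term by term: 2u^2 - 4u - 2

f(u) = 2u^2 - 4u - 2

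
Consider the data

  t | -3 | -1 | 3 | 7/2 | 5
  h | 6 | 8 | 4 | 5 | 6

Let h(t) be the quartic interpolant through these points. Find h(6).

L_0(6) = (7)·(3)·(5/2)·(1)/[(-2)·(-6)·(-13/2)·(-8)] = 35/416
L_1(6) = (9)·(3)·(5/2)·(1)/[(2)·(-4)·(-9/2)·(-6)] = -5/16
L_2(6) = (9)·(7)·(5/2)·(1)/[(6)·(4)·(-1/2)·(-2)] = 105/16
L_3(6) = (9)·(7)·(3)·(1)/[(13/2)·(9/2)·(1/2)·(-3/2)] = -112/13
L_4(6) = (9)·(7)·(3)·(5/2)/[(8)·(6)·(2)·(3/2)] = 105/32
Sum: 6·(35/416) + 8·(-5/16) + 4·(105/16) + 5·(-112/13) + 6·(105/32) = 45/52

45/52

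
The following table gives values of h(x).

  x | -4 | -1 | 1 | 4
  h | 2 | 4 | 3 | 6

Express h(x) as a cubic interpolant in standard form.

h(x) = (1/15)x^3 + (1/30)x^2 - (17/30)x + 52/15

Build the Lagrange basis polynomials:
L_0(x) = (x + 1)(x - 1)(x - 4) / [-120] = -(1/120)x^3 + (1/30)x^2 + (1/120)x - 1/30
L_1(x) = (x + 4)(x - 1)(x - 4) / [30] = (1/30)x^3 - (1/30)x^2 - (8/15)x + 8/15
L_2(x) = (x + 4)(x + 1)(x - 4) / [-30] = -(1/30)x^3 - (1/30)x^2 + (8/15)x + 8/15
L_3(x) = (x + 4)(x + 1)(x - 1) / [120] = (1/120)x^3 + (1/30)x^2 - (1/120)x - 1/30
h(x) = 2·L_0 + 4·L_1 + 3·L_2 + 6·L_3
  2·L_0(x) = -(1/60)x^3 + (1/15)x^2 + (1/60)x - 1/15
  4·L_1(x) = (2/15)x^3 - (2/15)x^2 - (32/15)x + 32/15
  3·L_2(x) = -(1/10)x^3 - (1/10)x^2 + (8/5)x + 8/5
  6·L_3(x) = (1/20)x^3 + (1/5)x^2 - (1/20)x - 1/5
Adding term by term: (1/15)x^3 + (1/30)x^2 - (17/30)x + 52/15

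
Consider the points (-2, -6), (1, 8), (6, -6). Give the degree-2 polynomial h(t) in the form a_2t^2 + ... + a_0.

Newton's divided differences:
h[-2,1] = (8 - (-6)) / (1 - (-2)) = 14/3
h[1,6] = (-6 - 8) / (6 - 1) = -14/5
h[-2,1,6] = (-14/5 - 14/3) / (6 - (-2)) = -14/15
h(t) = -6 + (14/3)·(t + 2) + (-14/15)·(t + 2)(t - 1)
Expanding: h(t) = -(14/15)t^2 + (56/15)t + 26/5

h(t) = -(14/15)t^2 + (56/15)t + 26/5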